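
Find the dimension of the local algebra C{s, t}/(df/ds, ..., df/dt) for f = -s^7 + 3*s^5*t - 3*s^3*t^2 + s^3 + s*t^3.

7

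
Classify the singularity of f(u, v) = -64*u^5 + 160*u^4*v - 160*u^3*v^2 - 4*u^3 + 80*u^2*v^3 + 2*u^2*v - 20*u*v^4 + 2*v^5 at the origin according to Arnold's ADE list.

D6

The Hessian of f at 0 has rank 0. Corank 2; j^3 = -2*u^2*(2*u - v) has shape L^2 M (L != M), so D-series; mu = 6 gives D_6.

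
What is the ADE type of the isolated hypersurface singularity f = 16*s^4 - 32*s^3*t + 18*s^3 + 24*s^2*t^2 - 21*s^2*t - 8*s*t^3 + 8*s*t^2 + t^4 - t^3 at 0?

The Hessian of f at 0 is [[0, 0], [0, 0]] with rank 0, so corank 2. A Groebner basis of the Jacobian ideal J(f) in C{s,t} is {s*t^2 - 27*s*t/8 + 9*t^2/8, -81*s*t/8 + t^3 + 27*t^2/8, s^2 - 5*s*t/6 + t^2/6}; counting standard monomials gives mu = 5. Corank 2; j^3 = (2*s - t)*(3*s - t)^2 has shape L^2 M (L != M), so D-series; mu = 5 gives D_5.

D5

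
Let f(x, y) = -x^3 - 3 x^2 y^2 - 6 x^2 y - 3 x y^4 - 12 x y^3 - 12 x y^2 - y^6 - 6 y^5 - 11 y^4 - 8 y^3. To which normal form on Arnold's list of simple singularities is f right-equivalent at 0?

The Hessian of f at 0 is [[0, 0], [0, 0]] with rank 0, so corank 2. A Groebner basis of the Jacobian ideal J(f) in C{x,y} is {x^3 + 6*x^2 + 24*x*y + 24*y^2, x^2*y - 2*x^2 - 8*x*y - 8*y^2, x^2/2 + x*y^2 + 2*x*y + 2*y^2, y^3}; counting standard monomials gives mu = 6. Corank 2; j^3 = -(x + 2*y)^3 is a perfect cube, so E-series; the 4-jet and mu = 6 give E_6.

E_6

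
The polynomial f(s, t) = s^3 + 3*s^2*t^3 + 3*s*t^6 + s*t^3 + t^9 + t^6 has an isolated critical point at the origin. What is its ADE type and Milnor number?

The Hessian of f at 0 has rank 0. Corank 2; j^3 = s^3 is a perfect cube, so E-series; the 4-jet and mu = 7 give E_7.

Type E7, Milnor number mu = 7.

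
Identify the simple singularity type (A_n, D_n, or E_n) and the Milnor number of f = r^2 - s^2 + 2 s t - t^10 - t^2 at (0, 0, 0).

Type A9, Milnor number mu = 9.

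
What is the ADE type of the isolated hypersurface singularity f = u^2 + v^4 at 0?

The Hessian of f at 0 has rank 1. Corank 1: A-series; mu = 3 gives A_3.

A_3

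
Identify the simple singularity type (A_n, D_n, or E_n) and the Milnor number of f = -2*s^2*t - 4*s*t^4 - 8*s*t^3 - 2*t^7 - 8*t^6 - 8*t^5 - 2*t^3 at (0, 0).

Type D_{4}, Milnor number mu = 4.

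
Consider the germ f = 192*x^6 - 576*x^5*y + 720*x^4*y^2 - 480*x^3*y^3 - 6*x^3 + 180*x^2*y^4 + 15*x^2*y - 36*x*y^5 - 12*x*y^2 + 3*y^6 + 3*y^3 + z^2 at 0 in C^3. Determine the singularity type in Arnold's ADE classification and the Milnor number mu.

Type D_{7}, Milnor number mu = 7.

The Hessian of f at 0 has rank 1. Corank 2; j^3 = -3*(x - y)^2*(2*x - y) has shape L^2 M (L != M), so D-series; mu = 7 gives D_7.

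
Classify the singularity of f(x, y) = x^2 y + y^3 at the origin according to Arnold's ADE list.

D_4

The Hessian of f at 0 has rank 0. Corank 2; j^3 = y*(x^2 + y^2) splits into three distinct lines over C (the quadratic factor has nonzero discriminant), so D_4.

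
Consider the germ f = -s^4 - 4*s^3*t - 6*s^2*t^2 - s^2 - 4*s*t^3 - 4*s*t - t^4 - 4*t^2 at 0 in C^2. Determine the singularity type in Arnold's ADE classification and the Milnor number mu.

The Hessian of f at 0 is [[-2, -4], [-4, -8]] with rank 1, so corank 1. A Groebner basis of the Jacobian ideal J(f) in C{s,t} is {t^3, s + 2*t}; counting standard monomials gives mu = 3. Corank 1: A-series; mu = 3 gives A_3.

Type A_{3}, Milnor number mu = 3.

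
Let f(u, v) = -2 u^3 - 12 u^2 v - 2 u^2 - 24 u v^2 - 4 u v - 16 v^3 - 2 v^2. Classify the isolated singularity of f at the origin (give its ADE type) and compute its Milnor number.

The Hessian of f at 0 has rank 1. Corank 1: A-series; mu = 2 gives A_2.

Type A_{2}, Milnor number mu = 2.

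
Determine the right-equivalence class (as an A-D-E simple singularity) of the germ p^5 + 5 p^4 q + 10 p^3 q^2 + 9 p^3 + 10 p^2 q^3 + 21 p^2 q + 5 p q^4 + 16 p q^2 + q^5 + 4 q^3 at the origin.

D_{6}

The Hessian of f at 0 has rank 0. Corank 2; j^3 = (p + q)*(3*p + 2*q)^2 has shape L^2 M (L != M), so D-series; mu = 6 gives D_6.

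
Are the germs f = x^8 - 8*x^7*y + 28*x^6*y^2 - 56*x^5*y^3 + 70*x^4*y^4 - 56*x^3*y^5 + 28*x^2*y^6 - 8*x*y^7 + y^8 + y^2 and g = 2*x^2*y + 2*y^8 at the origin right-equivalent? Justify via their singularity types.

The Hessian of f at 0 has rank 1. Corank 1: A-series; mu = 7 gives A_7. The Hessian of g at 0 has rank 0. Corank 2; j^3 = 2*x^2*y has shape L^2 M (L != M), so D-series; mu = 9 gives D_9. f is A_7 but g is D_9, hence not right-equivalent.

No.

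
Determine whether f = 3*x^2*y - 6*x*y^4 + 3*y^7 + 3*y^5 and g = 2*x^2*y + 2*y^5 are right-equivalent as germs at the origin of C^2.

Yes.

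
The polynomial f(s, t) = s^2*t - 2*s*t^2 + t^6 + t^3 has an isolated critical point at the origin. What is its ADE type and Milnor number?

Type D_{7}, Milnor number mu = 7.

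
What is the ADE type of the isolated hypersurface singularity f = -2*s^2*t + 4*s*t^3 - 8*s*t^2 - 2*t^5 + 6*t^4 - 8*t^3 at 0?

D5

The Hessian of f at 0 has rank 0. Corank 2; j^3 = -2*t*(s + 2*t)^2 has shape L^2 M (L != M), so D-series; mu = 5 gives D_5.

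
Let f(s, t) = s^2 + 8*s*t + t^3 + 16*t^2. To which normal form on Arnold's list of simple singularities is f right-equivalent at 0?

A_2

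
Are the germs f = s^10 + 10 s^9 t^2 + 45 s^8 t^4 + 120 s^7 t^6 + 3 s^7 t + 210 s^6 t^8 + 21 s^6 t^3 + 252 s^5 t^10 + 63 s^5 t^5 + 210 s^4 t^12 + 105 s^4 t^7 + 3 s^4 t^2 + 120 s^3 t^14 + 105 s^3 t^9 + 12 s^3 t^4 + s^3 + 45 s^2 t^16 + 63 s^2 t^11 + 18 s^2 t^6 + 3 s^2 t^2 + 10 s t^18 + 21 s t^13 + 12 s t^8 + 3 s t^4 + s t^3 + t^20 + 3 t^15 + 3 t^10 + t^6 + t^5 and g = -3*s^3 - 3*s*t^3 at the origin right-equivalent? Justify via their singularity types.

The Hessian of f at 0 has rank 0. Corank 2; j^3 = s^3 is a perfect cube, so E-series; the 4-jet and mu = 7 give E_7. The Hessian of g at 0 has rank 0. Corank 2; j^3 = -3*s^3 is a perfect cube, so E-series; the 4-jet and mu = 7 give E_7. Both have type E_7, hence right-equivalent.

Yes.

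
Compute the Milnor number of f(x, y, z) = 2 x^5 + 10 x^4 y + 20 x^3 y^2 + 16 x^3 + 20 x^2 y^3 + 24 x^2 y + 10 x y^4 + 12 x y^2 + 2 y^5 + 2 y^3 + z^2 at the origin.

The Hessian of f at 0 is [[0, 0, 0], [0, 0, 0], [0, 0, 2]] with rank 1, so corank 2. A Groebner basis of the Jacobian ideal J(f) in C{x,y,z} is {y^5, x*y^3 + 5*y^4/8, x^2 + x*y + y^2/4, z}; counting standard monomials gives mu = 8. Corank 2; j^3 = 2*(2*x + y)^3 is a perfect cube, so E-series; the 5-jet and mu = 8 give E_8.

8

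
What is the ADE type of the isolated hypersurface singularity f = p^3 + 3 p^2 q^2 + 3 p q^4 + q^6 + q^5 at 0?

The Hessian of f at 0 is [[0, 0], [0, 0]] with rank 0, so corank 2. A Groebner basis of the Jacobian ideal J(f) in C{p,q} is {q^4, p^3, p^2/2 + p*q^2}; counting standard monomials gives mu = 8. Corank 2; j^3 = p^3 is a perfect cube, so E-series; the 5-jet and mu = 8 give E_8.

E8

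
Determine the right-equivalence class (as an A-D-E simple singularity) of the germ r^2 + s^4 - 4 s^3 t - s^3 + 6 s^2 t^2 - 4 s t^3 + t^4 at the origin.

The Hessian of f at 0 is [[0, 0, 0], [0, 0, 0], [0, 0, 2]] with rank 1, so corank 2. A Groebner basis of the Jacobian ideal J(f) in C{s,t,r} is {t^4, s*t^2 - t^3/3, s^2, r}; counting standard monomials gives mu = 6. Corank 2; j^3 = -s^3 is a perfect cube, so E-series; the 4-jet and mu = 6 give E_6.

E6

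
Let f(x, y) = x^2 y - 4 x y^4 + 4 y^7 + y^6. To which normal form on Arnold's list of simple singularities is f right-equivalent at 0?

D_{7}

The Hessian of f at 0 has rank 0. Corank 2; j^3 = x^2*y has shape L^2 M (L != M), so D-series; mu = 7 gives D_7.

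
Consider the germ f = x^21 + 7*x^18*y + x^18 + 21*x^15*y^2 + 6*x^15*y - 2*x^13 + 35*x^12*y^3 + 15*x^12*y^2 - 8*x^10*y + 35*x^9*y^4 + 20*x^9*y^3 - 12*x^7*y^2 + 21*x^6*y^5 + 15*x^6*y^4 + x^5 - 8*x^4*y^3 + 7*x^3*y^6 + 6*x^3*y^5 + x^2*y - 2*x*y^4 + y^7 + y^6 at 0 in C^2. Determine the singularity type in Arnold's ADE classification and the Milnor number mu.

Type D_{7}, Milnor number mu = 7.

The Hessian of f at 0 is [[0, 0], [0, 0]] with rank 0, so corank 2. A Groebner basis of the Jacobian ideal J(f) in C{x,y} is {-x*y + y^4, x^3, x^2*y, x^2/6 + x*y^2}; counting standard monomials gives mu = 7. Corank 2; j^3 = x^2*y has shape L^2 M (L != M), so D-series; mu = 7 gives D_7.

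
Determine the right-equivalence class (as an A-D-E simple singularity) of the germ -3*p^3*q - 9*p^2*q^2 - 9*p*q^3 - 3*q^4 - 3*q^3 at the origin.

E7

The Hessian of f at 0 is [[0, 0], [0, 0]] with rank 0, so corank 2. A Groebner basis of the Jacobian ideal J(f) in C{p,q} is {p^3 - 3*p*q^2 + 3*q^2, p^2*q + 2*p*q^2, q^3}; counting standard monomials gives mu = 7. Corank 2; j^3 = -3*q^3 is a perfect cube, so E-series; the 4-jet and mu = 7 give E_7.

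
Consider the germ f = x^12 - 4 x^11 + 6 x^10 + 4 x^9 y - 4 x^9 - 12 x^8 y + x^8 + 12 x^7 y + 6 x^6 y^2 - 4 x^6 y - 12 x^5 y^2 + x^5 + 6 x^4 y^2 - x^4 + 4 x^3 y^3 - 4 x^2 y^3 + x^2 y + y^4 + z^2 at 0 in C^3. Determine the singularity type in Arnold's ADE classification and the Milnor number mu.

Type D_{5}, Milnor number mu = 5.

The Hessian of f at 0 is [[0, 0, 0], [0, 0, 0], [0, 0, 2]] with rank 1, so corank 2. A Groebner basis of the Jacobian ideal J(f) in C{x,y,z} is {x^3, x^2/4 + y^3, x*y, z}; counting standard monomials gives mu = 5. Corank 2; j^3 = x^2*y has shape L^2 M (L != M), so D-series; mu = 5 gives D_5.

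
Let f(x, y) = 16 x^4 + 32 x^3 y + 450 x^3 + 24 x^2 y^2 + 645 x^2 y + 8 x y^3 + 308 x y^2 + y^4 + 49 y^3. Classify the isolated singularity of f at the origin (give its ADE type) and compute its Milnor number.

The Hessian of f at 0 has rank 0. Corank 2; j^3 = (2*x + y)*(15*x + 7*y)^2 has shape L^2 M (L != M), so D-series; mu = 5 gives D_5.

Type D_5, Milnor number mu = 5.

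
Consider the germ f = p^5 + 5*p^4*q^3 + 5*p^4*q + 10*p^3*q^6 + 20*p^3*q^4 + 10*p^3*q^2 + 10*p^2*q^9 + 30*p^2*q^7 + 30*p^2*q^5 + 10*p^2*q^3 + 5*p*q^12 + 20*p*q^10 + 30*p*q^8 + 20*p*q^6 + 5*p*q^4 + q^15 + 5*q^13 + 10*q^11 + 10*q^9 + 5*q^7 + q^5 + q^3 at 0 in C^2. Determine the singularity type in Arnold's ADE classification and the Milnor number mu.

The Hessian of f at 0 has rank 0. Corank 2; j^3 = q^3 is a perfect cube, so E-series; the 5-jet and mu = 8 give E_8.

Type E_8, Milnor number mu = 8.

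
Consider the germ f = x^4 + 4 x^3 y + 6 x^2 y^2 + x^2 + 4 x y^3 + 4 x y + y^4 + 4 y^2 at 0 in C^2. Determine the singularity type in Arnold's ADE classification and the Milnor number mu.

Type A3, Milnor number mu = 3.

The Hessian of f at 0 has rank 1. Corank 1: A-series; mu = 3 gives A_3.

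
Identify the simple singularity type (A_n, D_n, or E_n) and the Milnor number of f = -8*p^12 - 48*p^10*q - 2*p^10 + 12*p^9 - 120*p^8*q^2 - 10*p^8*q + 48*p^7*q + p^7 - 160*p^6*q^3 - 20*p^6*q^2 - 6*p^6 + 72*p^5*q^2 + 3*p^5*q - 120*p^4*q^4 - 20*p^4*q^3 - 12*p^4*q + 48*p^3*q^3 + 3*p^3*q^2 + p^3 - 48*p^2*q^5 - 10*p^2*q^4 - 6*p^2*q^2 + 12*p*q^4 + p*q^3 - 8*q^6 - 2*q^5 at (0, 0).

Type E7, Milnor number mu = 7.

The Hessian of f at 0 is [[0, 0], [0, 0]] with rank 0, so corank 2. A Groebner basis of the Jacobian ideal J(f) in C{p,q} is {-p^2/4 + q^4 - q^3/12, p^3, p^2*q + p^2/12 + q^3/36, -p^2/2 + p*q^2 - q^3/6}; counting standard monomials gives mu = 7. Corank 2; j^3 = p^3 is a perfect cube, so E-series; the 4-jet and mu = 7 give E_7.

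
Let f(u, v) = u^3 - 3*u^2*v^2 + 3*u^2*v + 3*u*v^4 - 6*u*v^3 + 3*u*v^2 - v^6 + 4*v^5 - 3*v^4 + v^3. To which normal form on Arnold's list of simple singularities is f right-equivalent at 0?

E_{8}

The Hessian of f at 0 has rank 0. Corank 2; j^3 = (u + v)^3 is a perfect cube, so E-series; the 5-jet and mu = 8 give E_8.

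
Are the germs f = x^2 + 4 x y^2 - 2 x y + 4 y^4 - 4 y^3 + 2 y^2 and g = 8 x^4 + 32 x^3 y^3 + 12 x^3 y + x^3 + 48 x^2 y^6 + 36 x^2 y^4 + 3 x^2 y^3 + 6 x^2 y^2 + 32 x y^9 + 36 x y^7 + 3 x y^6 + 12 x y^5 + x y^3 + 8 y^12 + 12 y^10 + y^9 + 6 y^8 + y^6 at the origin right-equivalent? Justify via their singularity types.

No.

The Hessian of f at 0 has rank 2. Corank 0: nondegenerate Morse point, so A_1. The Hessian of g at 0 has rank 0. Corank 2; j^3 = x^3 is a perfect cube, so E-series; the 4-jet and mu = 7 give E_7. f is A_1 but g is E_7, hence not right-equivalent.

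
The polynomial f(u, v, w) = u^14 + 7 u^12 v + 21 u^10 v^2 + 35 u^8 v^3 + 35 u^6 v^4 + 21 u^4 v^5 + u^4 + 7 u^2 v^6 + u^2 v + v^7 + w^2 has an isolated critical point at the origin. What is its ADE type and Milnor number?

Type D_{8}, Milnor number mu = 8.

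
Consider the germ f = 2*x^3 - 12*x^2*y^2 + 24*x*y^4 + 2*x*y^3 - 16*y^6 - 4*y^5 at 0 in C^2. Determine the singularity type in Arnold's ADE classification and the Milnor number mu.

Type E_{7}, Milnor number mu = 7.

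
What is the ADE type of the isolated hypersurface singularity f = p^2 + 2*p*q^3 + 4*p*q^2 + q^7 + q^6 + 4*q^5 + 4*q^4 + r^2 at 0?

The Hessian of f at 0 is [[2, 0, 0], [0, 0, 0], [0, 0, 2]] with rank 2, so corank 1. A Groebner basis of the Jacobian ideal J(f) in C{p,q,r} is {p^3, p^2*q - p^2 - 4*p*q + 8*p + 16*q^2, p^2/4 + p*q^2 - p*q + 2*p + 4*q^2, p + q^3 + 2*q^2, r}; counting standard monomials gives mu = 6. Corank 1: A-series; mu = 6 gives A_6.

A_{6}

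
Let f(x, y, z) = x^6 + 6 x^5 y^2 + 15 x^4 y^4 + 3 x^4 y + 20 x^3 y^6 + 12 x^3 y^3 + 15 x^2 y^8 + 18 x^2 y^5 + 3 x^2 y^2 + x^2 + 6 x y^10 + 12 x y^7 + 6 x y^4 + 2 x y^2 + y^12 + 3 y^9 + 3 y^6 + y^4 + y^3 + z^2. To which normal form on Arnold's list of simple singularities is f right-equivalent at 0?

The Hessian of f at 0 has rank 2. Corank 1: A-series; mu = 2 gives A_2.

A_2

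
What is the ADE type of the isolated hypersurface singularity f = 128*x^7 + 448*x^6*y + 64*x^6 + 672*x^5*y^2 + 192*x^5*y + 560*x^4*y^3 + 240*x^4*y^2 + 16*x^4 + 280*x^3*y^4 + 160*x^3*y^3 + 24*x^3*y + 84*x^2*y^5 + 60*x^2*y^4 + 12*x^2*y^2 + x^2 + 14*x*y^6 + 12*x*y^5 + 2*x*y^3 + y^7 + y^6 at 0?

The Hessian of f at 0 has rank 1. Corank 1: A-series; mu = 6 gives A_6.

A_{6}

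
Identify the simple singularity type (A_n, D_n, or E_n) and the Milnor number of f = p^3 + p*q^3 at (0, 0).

The Hessian of f at 0 has rank 0. Corank 2; j^3 = p^3 is a perfect cube, so E-series; the 4-jet and mu = 7 give E_7.

Type E7, Milnor number mu = 7.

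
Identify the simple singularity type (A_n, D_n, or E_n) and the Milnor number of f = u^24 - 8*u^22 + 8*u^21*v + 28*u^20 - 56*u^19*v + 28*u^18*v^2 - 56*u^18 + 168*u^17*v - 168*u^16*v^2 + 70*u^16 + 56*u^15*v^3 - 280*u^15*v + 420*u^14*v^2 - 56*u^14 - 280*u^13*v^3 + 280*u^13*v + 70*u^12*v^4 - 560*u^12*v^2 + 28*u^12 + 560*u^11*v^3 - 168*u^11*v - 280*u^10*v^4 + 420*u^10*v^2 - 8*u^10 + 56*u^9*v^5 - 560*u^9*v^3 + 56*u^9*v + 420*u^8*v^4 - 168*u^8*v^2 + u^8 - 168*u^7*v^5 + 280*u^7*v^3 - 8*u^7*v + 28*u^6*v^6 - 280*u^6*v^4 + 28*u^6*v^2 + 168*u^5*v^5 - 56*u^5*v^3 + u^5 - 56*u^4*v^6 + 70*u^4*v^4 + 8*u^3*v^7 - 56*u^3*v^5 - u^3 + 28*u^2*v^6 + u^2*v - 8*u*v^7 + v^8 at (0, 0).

Type D9, Milnor number mu = 9.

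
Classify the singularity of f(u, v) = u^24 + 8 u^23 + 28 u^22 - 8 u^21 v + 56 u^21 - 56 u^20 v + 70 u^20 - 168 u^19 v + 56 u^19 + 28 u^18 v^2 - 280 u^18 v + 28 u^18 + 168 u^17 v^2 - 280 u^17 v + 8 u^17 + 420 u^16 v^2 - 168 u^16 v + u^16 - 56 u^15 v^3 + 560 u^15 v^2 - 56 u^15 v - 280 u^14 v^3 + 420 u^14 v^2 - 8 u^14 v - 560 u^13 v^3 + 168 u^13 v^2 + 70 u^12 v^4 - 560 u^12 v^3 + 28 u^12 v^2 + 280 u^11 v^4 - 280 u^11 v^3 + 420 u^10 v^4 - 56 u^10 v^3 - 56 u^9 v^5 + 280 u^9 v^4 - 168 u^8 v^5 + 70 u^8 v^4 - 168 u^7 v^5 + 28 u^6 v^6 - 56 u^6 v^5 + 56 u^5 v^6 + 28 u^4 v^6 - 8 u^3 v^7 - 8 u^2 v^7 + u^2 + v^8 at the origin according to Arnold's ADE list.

A_{7}

The Hessian of f at 0 has rank 1. Corank 1: A-series; mu = 7 gives A_7.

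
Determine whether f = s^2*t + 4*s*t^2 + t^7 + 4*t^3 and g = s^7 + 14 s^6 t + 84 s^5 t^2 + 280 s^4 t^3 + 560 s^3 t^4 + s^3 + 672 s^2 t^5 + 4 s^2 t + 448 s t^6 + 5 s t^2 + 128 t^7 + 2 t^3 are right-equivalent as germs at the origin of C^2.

Yes.

The Hessian of f at 0 has rank 0. Corank 2; j^3 = t*(s + 2*t)^2 has shape L^2 M (L != M), so D-series; mu = 8 gives D_8. The Hessian of g at 0 has rank 0. Corank 2; j^3 = (s + t)^2*(s + 2*t) has shape L^2 M (L != M), so D-series; mu = 8 gives D_8. Both have type D_8, hence right-equivalent.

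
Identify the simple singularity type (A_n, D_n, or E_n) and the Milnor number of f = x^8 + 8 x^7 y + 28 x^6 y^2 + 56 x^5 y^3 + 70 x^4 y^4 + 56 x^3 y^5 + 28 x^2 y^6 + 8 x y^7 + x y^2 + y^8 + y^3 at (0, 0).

The Hessian of f at 0 has rank 0. Corank 2; j^3 = y^2*(x + y) has shape L^2 M (L != M), so D-series; mu = 9 gives D_9.

Type D9, Milnor number mu = 9.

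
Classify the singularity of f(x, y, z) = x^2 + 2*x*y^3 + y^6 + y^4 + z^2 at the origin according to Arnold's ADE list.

A3

The Hessian of f at 0 has rank 2. Corank 1: A-series; mu = 3 gives A_3.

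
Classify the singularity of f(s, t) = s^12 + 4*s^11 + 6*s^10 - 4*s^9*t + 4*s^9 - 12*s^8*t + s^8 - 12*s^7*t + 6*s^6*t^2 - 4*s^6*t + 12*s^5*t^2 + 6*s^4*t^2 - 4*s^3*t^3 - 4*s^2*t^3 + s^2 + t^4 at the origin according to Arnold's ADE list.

The Hessian of f at 0 has rank 1. Corank 1: A-series; mu = 3 gives A_3.

A_{3}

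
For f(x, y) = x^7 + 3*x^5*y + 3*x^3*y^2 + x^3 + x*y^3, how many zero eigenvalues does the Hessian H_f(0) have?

2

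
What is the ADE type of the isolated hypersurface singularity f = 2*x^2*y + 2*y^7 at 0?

The Hessian of f at 0 is [[0, 0], [0, 0]] with rank 0, so corank 2. A Groebner basis of the Jacobian ideal J(f) in C{x,y} is {x^2/7 + y^6, x^3, x*y}; counting standard monomials gives mu = 8. Corank 2; j^3 = 2*x^2*y has shape L^2 M (L != M), so D-series; mu = 8 gives D_8.

D_8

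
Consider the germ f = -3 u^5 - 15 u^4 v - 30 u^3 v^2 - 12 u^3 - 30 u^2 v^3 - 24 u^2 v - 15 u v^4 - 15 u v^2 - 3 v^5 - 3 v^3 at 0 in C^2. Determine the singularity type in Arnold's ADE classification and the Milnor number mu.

Type D_6, Milnor number mu = 6.

The Hessian of f at 0 has rank 0. Corank 2; j^3 = -3*(u + v)*(2*u + v)^2 has shape L^2 M (L != M), so D-series; mu = 6 gives D_6.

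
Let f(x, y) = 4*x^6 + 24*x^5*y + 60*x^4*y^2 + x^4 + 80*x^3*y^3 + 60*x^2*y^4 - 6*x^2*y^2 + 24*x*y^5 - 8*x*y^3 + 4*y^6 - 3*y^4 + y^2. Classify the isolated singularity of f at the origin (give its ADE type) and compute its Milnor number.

The Hessian of f at 0 is [[0, 0], [0, 2]] with rank 1, so corank 1. A Groebner basis of the Jacobian ideal J(f) in C{x,y} is {x^3, y}; counting standard monomials gives mu = 3. Corank 1: A-series; mu = 3 gives A_3.

Type A3, Milnor number mu = 3.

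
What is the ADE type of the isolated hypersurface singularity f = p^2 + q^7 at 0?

A_{6}

The Hessian of f at 0 is [[2, 0], [0, 0]] with rank 1, so corank 1. A Groebner basis of the Jacobian ideal J(f) in C{p,q} is {q^6, p}; counting standard monomials gives mu = 6. Corank 1: A-series; mu = 6 gives A_6.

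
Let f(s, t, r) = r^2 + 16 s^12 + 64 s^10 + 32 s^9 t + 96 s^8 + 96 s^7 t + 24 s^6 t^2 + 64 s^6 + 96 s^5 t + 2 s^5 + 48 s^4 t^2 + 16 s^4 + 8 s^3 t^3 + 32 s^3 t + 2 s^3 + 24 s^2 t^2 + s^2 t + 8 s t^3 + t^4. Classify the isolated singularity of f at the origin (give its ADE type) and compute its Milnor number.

Type D5, Milnor number mu = 5.

The Hessian of f at 0 has rank 1. Corank 2; j^3 = s^2*(2*s + t) has shape L^2 M (L != M), so D-series; mu = 5 gives D_5.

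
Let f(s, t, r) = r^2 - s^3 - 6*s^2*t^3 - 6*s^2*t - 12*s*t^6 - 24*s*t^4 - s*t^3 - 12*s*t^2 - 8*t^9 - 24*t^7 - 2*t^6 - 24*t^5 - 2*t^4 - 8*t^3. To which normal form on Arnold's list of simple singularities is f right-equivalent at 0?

E7

The Hessian of f at 0 has rank 1. Corank 2; j^3 = -(s + 2*t)^3 is a perfect cube, so E-series; the 4-jet and mu = 7 give E_7.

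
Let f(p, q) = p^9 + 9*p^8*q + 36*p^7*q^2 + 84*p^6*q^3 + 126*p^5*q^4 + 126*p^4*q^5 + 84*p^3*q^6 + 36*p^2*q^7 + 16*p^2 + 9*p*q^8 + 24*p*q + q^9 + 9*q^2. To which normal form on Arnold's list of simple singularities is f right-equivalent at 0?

A_8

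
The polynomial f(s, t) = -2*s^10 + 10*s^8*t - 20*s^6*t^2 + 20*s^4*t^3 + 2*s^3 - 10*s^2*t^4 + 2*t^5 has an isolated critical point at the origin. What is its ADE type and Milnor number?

Type E8, Milnor number mu = 8.

The Hessian of f at 0 has rank 0. Corank 2; j^3 = 2*s^3 is a perfect cube, so E-series; the 5-jet and mu = 8 give E_8.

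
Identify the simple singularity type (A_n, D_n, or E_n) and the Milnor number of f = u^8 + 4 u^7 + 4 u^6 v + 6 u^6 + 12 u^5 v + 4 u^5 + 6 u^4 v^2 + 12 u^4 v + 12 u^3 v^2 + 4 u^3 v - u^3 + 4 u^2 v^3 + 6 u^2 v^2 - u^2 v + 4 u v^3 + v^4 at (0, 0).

Type D5, Milnor number mu = 5.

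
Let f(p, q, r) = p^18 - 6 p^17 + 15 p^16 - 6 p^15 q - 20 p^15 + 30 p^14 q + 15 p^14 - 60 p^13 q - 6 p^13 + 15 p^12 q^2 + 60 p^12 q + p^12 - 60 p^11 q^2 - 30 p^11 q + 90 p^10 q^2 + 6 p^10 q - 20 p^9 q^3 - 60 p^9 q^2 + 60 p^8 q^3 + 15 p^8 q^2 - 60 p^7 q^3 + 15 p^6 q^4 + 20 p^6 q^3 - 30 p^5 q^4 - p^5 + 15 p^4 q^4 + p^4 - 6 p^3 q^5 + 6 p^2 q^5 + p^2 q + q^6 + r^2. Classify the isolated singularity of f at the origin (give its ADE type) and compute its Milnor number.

Type D_{7}, Milnor number mu = 7.

The Hessian of f at 0 is [[0, 0, 0], [0, 0, 0], [0, 0, 2]] with rank 1, so corank 2. A Groebner basis of the Jacobian ideal J(f) in C{p,q,r} is {p^2/6 + q^5, p^3, p*q, r}; counting standard monomials gives mu = 7. Corank 2; j^3 = p^2*q has shape L^2 M (L != M), so D-series; mu = 7 gives D_7.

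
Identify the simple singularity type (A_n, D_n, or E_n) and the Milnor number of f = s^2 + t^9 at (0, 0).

The Hessian of f at 0 is [[2, 0], [0, 0]] with rank 1, so corank 1. A Groebner basis of the Jacobian ideal J(f) in C{s,t} is {t^8, s}; counting standard monomials gives mu = 8. Corank 1: A-series; mu = 8 gives A_8.

Type A8, Milnor number mu = 8.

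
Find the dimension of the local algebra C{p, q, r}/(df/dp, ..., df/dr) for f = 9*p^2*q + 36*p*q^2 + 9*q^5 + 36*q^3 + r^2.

The Hessian of f at 0 has rank 1. Corank 2; j^3 = 9*q*(p + 2*q)^2 has shape L^2 M (L != M), so D-series; mu = 6 gives D_6.

6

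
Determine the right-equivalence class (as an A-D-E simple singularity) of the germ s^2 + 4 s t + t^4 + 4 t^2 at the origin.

A3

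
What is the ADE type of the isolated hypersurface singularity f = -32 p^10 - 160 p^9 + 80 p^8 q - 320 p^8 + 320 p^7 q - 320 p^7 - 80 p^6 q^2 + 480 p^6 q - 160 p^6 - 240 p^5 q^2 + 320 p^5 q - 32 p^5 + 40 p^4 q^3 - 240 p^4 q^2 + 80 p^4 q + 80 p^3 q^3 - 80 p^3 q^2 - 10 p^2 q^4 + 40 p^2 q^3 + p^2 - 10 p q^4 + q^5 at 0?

A_{4}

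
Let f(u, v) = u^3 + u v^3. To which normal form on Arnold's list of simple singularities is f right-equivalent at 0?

E7

The Hessian of f at 0 is [[0, 0], [0, 0]] with rank 0, so corank 2. A Groebner basis of the Jacobian ideal J(f) in C{u,v} is {u^3, u*v^2, 3*u^2 + v^3}; counting standard monomials gives mu = 7. Corank 2; j^3 = u^3 is a perfect cube, so E-series; the 4-jet and mu = 7 give E_7.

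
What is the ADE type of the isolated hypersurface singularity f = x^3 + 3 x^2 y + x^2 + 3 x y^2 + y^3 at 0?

A_2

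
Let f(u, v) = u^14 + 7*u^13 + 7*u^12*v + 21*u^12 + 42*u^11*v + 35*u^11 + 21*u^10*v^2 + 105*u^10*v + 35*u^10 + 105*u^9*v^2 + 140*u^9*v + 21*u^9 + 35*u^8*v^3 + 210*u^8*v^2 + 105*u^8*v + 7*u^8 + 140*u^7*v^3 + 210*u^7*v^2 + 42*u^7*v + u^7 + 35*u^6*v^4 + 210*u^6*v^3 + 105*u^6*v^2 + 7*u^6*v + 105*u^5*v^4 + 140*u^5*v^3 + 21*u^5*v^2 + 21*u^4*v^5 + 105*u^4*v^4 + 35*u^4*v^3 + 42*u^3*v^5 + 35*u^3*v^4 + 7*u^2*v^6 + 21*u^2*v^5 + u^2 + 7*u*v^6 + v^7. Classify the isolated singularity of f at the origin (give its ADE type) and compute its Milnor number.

The Hessian of f at 0 has rank 1. Corank 1: A-series; mu = 6 gives A_6.

Type A_6, Milnor number mu = 6.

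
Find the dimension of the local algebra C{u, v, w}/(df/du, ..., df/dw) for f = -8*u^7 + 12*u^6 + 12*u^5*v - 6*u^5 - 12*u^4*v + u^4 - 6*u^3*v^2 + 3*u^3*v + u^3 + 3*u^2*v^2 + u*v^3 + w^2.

The Hessian of f at 0 has rank 1. Corank 2; j^3 = u^3 is a perfect cube, so E-series; the 4-jet and mu = 7 give E_7.

7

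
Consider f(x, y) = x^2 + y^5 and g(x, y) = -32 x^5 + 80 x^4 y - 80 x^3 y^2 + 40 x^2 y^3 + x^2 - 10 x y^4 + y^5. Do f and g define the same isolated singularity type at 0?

Yes.

The Hessian of f at 0 is [[2, 0], [0, 0]] with rank 1, so corank 1. A Groebner basis of the Jacobian ideal J(f) in C{x,y} is {y^4, x}; counting standard monomials gives mu = 4. Corank 1: A-series; mu = 4 gives A_4. The Hessian of g at 0 is [[2, 0], [0, 0]] with rank 1, so corank 1. A Groebner basis of the Jacobian ideal J(g) in C{x,y} is {y^4, x}; counting standard monomials gives mu = 4. Corank 1: A-series; mu = 4 gives A_4. Both have type A_4, hence right-equivalent.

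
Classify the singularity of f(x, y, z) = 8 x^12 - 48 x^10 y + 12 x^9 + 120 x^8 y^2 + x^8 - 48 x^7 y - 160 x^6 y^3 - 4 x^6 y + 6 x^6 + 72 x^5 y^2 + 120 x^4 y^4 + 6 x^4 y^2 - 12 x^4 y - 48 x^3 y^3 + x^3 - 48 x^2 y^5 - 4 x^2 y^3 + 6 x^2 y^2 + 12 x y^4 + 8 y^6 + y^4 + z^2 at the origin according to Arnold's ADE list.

E6

The Hessian of f at 0 has rank 1. Corank 2; j^3 = x^3 is a perfect cube, so E-series; the 4-jet and mu = 6 give E_6.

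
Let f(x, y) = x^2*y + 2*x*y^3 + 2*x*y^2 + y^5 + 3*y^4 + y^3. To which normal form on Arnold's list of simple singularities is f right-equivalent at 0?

D_5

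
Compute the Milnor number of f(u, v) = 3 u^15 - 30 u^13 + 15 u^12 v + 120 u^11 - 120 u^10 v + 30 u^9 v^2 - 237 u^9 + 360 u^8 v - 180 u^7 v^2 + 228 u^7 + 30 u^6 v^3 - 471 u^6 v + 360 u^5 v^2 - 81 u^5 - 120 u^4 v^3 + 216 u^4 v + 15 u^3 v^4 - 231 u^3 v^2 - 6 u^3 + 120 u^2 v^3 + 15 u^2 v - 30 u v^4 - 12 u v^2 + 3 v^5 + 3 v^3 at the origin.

The Hessian of f at 0 is [[0, 0], [0, 0]] with rank 0, so corank 2. A Groebner basis of the Jacobian ideal J(f) in C{u,v} is {-u*v/11 + v^4 + v^2/11, u*v^2 - v^3, u^2 - 17*u*v/11 + 6*v^2/11}; counting standard monomials gives mu = 6. Corank 2; j^3 = -3*(u - v)^2*(2*u - v) has shape L^2 M (L != M), so D-series; mu = 6 gives D_6.

6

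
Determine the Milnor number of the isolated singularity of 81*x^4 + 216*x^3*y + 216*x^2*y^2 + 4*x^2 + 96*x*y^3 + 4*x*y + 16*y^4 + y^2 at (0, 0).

The Hessian of f at 0 is [[8, 4], [4, 2]] with rank 1, so corank 1. A Groebner basis of the Jacobian ideal J(f) in C{x,y} is {y^3, x + y/2}; counting standard monomials gives mu = 3. Corank 1: A-series; mu = 3 gives A_3.

3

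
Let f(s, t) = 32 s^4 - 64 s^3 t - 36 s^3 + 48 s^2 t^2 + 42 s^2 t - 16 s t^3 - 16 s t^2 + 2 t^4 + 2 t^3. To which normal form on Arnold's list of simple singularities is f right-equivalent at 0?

D_5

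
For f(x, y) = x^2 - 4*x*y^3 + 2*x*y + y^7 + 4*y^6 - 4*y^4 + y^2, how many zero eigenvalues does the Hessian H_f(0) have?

Hessian at 0 has rank 1.

1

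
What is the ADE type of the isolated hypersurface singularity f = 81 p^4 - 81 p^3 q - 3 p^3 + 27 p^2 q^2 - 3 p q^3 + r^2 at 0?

E_{7}

The Hessian of f at 0 is [[0, 0, 0], [0, 0, 0], [0, 0, 2]] with rank 1, so corank 2. A Groebner basis of the Jacobian ideal J(f) in C{p,q,r} is {p^2/3 + q^4 + q^3/9, p^3, p^2*q - p^2/9 - q^3/27, -2*p^2/3 + p*q^2 - 2*q^3/9, r}; counting standard monomials gives mu = 7. Corank 2; j^3 = -3*p^3 is a perfect cube, so E-series; the 4-jet and mu = 7 give E_7.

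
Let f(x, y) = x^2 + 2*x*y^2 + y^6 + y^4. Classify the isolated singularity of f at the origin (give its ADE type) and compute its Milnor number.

The Hessian of f at 0 has rank 1. Corank 1: A-series; mu = 5 gives A_5.

Type A5, Milnor number mu = 5.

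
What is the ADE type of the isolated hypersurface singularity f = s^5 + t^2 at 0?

A_4

The Hessian of f at 0 is [[0, 0], [0, 2]] with rank 1, so corank 1. A Groebner basis of the Jacobian ideal J(f) in C{s,t} is {s^4, t}; counting standard monomials gives mu = 4. Corank 1: A-series; mu = 4 gives A_4.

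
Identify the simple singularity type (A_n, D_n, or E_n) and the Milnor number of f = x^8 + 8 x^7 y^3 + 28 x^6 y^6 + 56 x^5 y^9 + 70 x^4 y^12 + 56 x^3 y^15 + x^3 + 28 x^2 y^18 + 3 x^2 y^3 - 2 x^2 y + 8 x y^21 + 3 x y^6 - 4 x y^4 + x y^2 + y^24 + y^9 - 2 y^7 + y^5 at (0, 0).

Type D9, Milnor number mu = 9.

The Hessian of f at 0 has rank 0. Corank 2; j^3 = x*(x - y)^2 has shape L^2 M (L != M), so D-series; mu = 9 gives D_9.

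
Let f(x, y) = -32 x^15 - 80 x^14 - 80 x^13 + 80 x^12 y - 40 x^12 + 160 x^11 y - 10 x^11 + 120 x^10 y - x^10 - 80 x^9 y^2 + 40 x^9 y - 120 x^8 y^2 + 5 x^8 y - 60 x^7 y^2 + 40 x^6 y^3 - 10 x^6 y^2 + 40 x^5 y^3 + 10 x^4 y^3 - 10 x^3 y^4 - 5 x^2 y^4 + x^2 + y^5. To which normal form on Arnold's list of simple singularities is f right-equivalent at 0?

A_{4}

The Hessian of f at 0 has rank 1. Corank 1: A-series; mu = 4 gives A_4.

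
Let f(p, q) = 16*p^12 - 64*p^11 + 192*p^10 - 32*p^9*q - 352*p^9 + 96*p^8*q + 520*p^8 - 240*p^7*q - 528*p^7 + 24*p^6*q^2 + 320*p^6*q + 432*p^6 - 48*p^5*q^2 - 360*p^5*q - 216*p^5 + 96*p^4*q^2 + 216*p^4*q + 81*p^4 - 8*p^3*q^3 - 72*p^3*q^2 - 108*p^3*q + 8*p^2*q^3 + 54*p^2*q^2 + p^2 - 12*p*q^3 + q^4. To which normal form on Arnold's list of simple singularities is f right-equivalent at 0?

A_{3}

The Hessian of f at 0 has rank 1. Corank 1: A-series; mu = 3 gives A_3.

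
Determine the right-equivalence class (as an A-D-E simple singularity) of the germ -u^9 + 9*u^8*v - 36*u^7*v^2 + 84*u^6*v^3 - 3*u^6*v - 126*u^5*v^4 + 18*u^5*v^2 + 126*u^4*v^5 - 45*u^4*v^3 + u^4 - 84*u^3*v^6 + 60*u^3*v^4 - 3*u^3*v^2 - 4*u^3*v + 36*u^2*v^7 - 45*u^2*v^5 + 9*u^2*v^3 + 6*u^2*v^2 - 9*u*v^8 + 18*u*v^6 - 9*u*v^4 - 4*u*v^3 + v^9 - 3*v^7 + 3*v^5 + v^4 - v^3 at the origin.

E_6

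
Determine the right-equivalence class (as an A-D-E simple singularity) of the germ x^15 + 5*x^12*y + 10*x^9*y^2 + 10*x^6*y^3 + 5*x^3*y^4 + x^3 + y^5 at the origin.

E8

The Hessian of f at 0 has rank 0. Corank 2; j^3 = x^3 is a perfect cube, so E-series; the 5-jet and mu = 8 give E_8.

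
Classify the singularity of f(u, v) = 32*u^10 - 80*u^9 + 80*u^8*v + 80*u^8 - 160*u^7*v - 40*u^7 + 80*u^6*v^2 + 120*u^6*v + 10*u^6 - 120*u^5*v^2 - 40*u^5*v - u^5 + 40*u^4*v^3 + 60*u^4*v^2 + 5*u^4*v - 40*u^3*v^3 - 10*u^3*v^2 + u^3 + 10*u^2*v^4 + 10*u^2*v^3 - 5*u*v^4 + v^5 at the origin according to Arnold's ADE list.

E_8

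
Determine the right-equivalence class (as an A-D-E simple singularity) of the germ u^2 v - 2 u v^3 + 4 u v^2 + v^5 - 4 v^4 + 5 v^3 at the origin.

D_{4}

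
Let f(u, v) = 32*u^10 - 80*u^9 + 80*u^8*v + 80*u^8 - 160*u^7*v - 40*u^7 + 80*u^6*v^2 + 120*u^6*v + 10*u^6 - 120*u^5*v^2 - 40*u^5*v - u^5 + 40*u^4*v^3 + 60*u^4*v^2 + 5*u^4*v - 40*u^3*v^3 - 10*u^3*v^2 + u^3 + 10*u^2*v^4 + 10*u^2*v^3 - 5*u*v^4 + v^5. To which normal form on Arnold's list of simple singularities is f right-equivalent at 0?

E_{8}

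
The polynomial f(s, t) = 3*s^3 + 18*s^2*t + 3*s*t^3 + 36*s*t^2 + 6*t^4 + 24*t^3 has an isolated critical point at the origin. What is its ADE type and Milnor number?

Type E_{7}, Milnor number mu = 7.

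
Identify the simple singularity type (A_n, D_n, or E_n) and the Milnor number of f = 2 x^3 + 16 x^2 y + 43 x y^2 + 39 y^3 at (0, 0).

The Hessian of f at 0 is [[0, 0], [0, 0]] with rank 0, so corank 2. A Groebner basis of the Jacobian ideal J(f) in C{x,y} is {y^3, x^2 - 23*y^2/2, x*y + 7*y^2/2}; counting standard monomials gives mu = 4. Corank 2; j^3 = (x + 3*y)*(2*x^2 + 10*x*y + 13*y^2) splits into three distinct lines over C (the quadratic factor has nonzero discriminant), so D_4.

Type D_4, Milnor number mu = 4.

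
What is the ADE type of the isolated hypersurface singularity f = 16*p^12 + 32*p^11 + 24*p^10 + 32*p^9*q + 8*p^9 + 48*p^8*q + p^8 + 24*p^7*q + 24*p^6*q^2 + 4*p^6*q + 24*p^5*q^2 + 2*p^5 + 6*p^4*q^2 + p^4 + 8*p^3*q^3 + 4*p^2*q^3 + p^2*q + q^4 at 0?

D5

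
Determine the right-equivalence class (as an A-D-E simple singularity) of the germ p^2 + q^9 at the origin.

The Hessian of f at 0 is [[2, 0], [0, 0]] with rank 1, so corank 1. A Groebner basis of the Jacobian ideal J(f) in C{p,q} is {q^8, p}; counting standard monomials gives mu = 8. Corank 1: A-series; mu = 8 gives A_8.

A_8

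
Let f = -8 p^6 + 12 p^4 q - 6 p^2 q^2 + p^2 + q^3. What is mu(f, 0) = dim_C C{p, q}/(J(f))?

2

The Hessian of f at 0 has rank 1. Corank 1: A-series; mu = 2 gives A_2.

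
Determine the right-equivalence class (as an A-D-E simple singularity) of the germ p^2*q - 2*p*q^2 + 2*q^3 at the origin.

D4

The Hessian of f at 0 is [[0, 0], [0, 0]] with rank 0, so corank 2. A Groebner basis of the Jacobian ideal J(f) in C{p,q} is {q^3, p^2 + 2*q^2, p*q - q^2}; counting standard monomials gives mu = 4. Corank 2; j^3 = q*(p^2 - 2*p*q + 2*q^2) splits into three distinct lines over C (the quadratic factor has nonzero discriminant), so D_4.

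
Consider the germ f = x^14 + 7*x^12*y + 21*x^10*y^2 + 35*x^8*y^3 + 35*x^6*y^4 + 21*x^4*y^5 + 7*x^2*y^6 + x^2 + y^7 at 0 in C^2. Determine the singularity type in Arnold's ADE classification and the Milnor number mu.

Type A_{6}, Milnor number mu = 6.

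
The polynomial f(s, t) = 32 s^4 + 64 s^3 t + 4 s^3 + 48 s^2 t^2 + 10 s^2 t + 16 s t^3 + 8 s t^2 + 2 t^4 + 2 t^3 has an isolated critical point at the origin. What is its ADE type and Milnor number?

Type D5, Milnor number mu = 5.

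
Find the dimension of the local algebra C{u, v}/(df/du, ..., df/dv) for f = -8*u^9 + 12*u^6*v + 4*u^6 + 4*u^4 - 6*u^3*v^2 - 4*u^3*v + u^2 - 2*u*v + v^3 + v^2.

The Hessian of f at 0 has rank 1. Corank 1: A-series; mu = 2 gives A_2.

2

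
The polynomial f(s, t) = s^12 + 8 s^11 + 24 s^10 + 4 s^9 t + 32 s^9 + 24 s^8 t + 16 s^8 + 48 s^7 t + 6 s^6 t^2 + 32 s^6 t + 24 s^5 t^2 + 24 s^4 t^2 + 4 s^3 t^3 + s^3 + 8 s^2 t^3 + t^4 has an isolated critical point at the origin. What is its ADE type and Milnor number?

The Hessian of f at 0 has rank 0. Corank 2; j^3 = s^3 is a perfect cube, so E-series; the 4-jet and mu = 6 give E_6.

Type E6, Milnor number mu = 6.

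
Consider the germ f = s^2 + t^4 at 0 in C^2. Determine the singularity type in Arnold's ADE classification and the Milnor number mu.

Type A_{3}, Milnor number mu = 3.

The Hessian of f at 0 is [[2, 0], [0, 0]] with rank 1, so corank 1. A Groebner basis of the Jacobian ideal J(f) in C{s,t} is {t^3, s}; counting standard monomials gives mu = 3. Corank 1: A-series; mu = 3 gives A_3.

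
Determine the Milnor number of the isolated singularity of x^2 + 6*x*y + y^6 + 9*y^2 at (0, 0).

5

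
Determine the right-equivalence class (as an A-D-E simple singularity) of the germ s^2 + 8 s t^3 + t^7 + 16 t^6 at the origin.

A_6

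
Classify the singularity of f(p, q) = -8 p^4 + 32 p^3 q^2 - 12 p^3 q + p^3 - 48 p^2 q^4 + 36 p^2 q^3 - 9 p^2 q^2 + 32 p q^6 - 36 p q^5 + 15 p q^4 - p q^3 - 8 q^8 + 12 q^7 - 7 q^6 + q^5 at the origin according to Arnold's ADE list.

E_7

The Hessian of f at 0 is [[0, 0], [0, 0]] with rank 0, so corank 2. A Groebner basis of the Jacobian ideal J(f) in C{p,q} is {p^2/3 + q^4 - q^3/9, p^3, p^2*q + p^2/9 - q^3/27, -p^2/9 + p*q^2 + q^3/27}; counting standard monomials gives mu = 7. Corank 2; j^3 = p^3 is a perfect cube, so E-series; the 4-jet and mu = 7 give E_7.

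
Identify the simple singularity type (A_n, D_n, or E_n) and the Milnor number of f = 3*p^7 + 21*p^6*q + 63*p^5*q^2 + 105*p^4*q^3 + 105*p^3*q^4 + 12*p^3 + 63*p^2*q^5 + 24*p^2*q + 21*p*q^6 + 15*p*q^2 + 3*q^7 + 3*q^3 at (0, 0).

Type D_8, Milnor number mu = 8.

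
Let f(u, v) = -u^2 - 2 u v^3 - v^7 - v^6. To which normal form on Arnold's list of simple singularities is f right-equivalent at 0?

A6

The Hessian of f at 0 is [[-2, 0], [0, 0]] with rank 1, so corank 1. A Groebner basis of the Jacobian ideal J(f) in C{u,v} is {u + v^3, u^2}; counting standard monomials gives mu = 6. Corank 1: A-series; mu = 6 gives A_6.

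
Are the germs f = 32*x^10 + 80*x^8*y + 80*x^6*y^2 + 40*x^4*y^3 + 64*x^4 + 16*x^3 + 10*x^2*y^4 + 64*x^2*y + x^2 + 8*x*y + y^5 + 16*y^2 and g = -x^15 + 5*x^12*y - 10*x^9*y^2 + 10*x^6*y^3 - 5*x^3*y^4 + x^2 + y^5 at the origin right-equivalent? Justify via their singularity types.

The Hessian of f at 0 has rank 1. Corank 1: A-series; mu = 4 gives A_4. The Hessian of g at 0 has rank 1. Corank 1: A-series; mu = 4 gives A_4. Both have type A_4, hence right-equivalent.

Yes.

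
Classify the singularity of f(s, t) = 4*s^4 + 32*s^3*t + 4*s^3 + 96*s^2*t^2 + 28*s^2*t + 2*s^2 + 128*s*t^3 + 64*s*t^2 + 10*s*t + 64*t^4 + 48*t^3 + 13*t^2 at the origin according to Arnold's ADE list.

A_{1}

The Hessian of f at 0 is [[4, 10], [10, 26]] with rank 2, so corank 0. A Groebner basis of the Jacobian ideal J(f) in C{s,t} is {s, t}; counting standard monomials gives mu = 1. Corank 0: nondegenerate Morse point, so A_1.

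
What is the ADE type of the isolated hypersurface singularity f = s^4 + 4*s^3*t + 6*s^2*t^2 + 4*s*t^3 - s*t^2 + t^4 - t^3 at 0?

The Hessian of f at 0 has rank 0. Corank 2; j^3 = -t^2*(s + t) has shape L^2 M (L != M), so D-series; mu = 5 gives D_5.

D_5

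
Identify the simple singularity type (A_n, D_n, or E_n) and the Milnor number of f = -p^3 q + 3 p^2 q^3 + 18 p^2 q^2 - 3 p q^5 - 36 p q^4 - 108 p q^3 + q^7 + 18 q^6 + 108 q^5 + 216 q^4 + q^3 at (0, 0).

Type E7, Milnor number mu = 7.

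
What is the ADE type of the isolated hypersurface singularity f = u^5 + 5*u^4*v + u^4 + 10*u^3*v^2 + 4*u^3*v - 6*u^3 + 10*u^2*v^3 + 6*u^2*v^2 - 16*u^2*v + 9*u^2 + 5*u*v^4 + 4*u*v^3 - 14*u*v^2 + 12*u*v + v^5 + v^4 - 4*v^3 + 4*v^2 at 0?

The Hessian of f at 0 has rank 1. Corank 1: A-series; mu = 4 gives A_4.

A4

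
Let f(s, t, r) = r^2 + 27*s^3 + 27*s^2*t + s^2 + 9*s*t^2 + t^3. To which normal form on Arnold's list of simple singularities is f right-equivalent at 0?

A_2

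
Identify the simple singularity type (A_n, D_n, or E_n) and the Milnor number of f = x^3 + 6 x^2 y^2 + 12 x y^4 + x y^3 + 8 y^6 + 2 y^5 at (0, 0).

Type E7, Milnor number mu = 7.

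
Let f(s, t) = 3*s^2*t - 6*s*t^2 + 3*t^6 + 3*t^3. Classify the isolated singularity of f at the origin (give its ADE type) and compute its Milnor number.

The Hessian of f at 0 has rank 0. Corank 2; j^3 = 3*t*(s - t)^2 has shape L^2 M (L != M), so D-series; mu = 7 gives D_7.

Type D7, Milnor number mu = 7.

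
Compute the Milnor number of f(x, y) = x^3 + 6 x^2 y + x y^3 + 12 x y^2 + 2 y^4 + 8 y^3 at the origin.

7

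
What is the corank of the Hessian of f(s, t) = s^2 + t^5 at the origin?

1

The Hessian at 0 is [[2, 0], [0, 0]] of rank 1; hence corank 1.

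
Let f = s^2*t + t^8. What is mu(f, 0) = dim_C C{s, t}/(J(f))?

The Hessian of f at 0 is [[0, 0], [0, 0]] with rank 0, so corank 2. A Groebner basis of the Jacobian ideal J(f) in C{s,t} is {s^2/8 + t^7, s^3, s*t}; counting standard monomials gives mu = 9. Corank 2; j^3 = s^2*t has shape L^2 M (L != M), so D-series; mu = 9 gives D_9.

9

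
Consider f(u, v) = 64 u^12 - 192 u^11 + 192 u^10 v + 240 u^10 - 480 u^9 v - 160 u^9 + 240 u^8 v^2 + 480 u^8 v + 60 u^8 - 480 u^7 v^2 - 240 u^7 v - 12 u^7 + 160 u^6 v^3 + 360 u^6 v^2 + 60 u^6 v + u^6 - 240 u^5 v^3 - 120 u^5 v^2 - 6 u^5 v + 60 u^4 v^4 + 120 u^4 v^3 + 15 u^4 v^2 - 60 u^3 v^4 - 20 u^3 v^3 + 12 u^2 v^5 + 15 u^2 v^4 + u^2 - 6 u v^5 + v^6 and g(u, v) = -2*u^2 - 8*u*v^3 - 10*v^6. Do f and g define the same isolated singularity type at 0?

Yes.

The Hessian of f at 0 is [[2, 0], [0, 0]] with rank 1, so corank 1. A Groebner basis of the Jacobian ideal J(f) in C{u,v} is {v^5, u}; counting standard monomials gives mu = 5. Corank 1: A-series; mu = 5 gives A_5. The Hessian of g at 0 is [[-4, 0], [0, 0]] with rank 1, so corank 1. A Groebner basis of the Jacobian ideal J(g) in C{u,v} is {u*v^2, u/2 + v^3, u^2}; counting standard monomials gives mu = 5. Corank 1: A-series; mu = 5 gives A_5. Both have type A_5, hence right-equivalent.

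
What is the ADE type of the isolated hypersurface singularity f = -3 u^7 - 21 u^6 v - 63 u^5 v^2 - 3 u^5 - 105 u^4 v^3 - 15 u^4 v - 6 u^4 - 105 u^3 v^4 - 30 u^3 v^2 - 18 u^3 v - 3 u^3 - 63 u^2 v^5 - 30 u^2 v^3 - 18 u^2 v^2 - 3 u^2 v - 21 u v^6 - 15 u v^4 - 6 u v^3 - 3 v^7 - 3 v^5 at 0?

The Hessian of f at 0 has rank 0. Corank 2; j^3 = -3*u^2*(u + v) has shape L^2 M (L != M), so D-series; mu = 8 gives D_8.

D_{8}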